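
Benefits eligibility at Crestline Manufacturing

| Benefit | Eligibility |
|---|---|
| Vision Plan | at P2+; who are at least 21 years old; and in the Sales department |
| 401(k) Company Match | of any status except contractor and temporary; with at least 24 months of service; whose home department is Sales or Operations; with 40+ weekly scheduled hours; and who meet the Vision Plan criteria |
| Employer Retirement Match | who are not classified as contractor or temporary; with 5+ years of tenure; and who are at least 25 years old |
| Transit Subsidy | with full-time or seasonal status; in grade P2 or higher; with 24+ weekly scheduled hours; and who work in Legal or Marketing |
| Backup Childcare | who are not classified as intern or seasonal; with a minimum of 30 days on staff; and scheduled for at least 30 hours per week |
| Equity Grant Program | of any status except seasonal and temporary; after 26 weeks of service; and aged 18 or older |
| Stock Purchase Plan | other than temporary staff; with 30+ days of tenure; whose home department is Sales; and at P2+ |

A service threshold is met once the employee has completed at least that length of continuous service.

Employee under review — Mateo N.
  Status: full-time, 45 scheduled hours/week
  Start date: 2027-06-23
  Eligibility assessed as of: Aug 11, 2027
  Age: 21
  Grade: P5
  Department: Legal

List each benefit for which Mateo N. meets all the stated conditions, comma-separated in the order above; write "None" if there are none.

Transit Subsidy, Backup Childcare

Service from 2027-06-23 to Aug 11, 2027: 49 days.
Vision Plan — grade P5 ≥ P2 ✓; age 21 ≥ 21 ✓; dept Legal ✗ → not eligible.
401(k) Company Match — status full-time ✓ (not excluded); service 49 days < 24 months (≈720 days) ✗ → not eligible.
Employer Retirement Match — status full-time ✓ (not excluded); service 49 days < 5 years (≈1825 days) ✗ → not eligible.
Transit Subsidy — status full-time ✓; grade P5 ≥ P2 ✓; 45 hrs/wk ≥ 24 ✓; dept Legal ✓ → eligible.
Backup Childcare — status full-time ✓ (not excluded); service 49 days ≥ 30 days ✓; 45 hrs/wk ≥ 30 ✓ → eligible.
Equity Grant Program — status full-time ✓ (not excluded); service 49 days < 26 weeks (≈182 days) ✗ → not eligible.
Stock Purchase Plan — status full-time ✓ (not excluded); service 49 days ≥ 30 days ✓; dept Legal ✗ → not eligible.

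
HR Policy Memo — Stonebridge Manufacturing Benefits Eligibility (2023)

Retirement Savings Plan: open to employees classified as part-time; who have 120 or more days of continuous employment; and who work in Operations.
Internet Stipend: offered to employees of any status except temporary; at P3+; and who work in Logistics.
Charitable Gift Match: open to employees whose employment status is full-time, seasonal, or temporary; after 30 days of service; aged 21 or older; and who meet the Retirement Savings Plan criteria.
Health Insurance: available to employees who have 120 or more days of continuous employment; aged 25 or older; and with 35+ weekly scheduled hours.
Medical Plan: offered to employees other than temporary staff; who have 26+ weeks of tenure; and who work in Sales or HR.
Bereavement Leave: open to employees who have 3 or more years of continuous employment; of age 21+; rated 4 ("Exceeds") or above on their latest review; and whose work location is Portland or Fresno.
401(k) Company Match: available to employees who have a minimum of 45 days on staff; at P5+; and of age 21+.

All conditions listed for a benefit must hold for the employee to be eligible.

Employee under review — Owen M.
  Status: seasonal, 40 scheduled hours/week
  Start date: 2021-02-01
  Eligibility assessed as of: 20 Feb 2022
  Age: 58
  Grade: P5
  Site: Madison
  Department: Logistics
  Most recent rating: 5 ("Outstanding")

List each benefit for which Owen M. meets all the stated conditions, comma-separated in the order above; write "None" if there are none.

Internet Stipend, Health Insurance, 401(k) Company Match

Service from 2021-02-01 to 20 Feb 2022: 384 days.
Retirement Savings Plan — status seasonal ✗ (requires part-time) → not eligible.
Internet Stipend — status seasonal ✓ (not excluded); grade P5 ≥ P3 ✓; dept Logistics ✓ → eligible.
Charitable Gift Match — status seasonal ✓; service 384 days ≥ 30 days ✓; age 58 ≥ 21 ✓; not eligible for Retirement Savings Plan ✗ → not eligible.
Health Insurance — service 384 days ≥ 120 days ✓; age 58 ≥ 25 ✓; 40 hrs/wk ≥ 35 ✓ → eligible.
Medical Plan — status seasonal ✓ (not excluded); service 384 days ≥ 26 weeks (≈182 days) ✓; dept Logistics ✗ → not eligible.
Bereavement Leave — service 384 days < 3 years (≈1095 days) ✗ → not eligible.
401(k) Company Match — service 384 days ≥ 45 days ✓; grade P5 ≥ P5 ✓; age 58 ≥ 21 ✓ → eligible.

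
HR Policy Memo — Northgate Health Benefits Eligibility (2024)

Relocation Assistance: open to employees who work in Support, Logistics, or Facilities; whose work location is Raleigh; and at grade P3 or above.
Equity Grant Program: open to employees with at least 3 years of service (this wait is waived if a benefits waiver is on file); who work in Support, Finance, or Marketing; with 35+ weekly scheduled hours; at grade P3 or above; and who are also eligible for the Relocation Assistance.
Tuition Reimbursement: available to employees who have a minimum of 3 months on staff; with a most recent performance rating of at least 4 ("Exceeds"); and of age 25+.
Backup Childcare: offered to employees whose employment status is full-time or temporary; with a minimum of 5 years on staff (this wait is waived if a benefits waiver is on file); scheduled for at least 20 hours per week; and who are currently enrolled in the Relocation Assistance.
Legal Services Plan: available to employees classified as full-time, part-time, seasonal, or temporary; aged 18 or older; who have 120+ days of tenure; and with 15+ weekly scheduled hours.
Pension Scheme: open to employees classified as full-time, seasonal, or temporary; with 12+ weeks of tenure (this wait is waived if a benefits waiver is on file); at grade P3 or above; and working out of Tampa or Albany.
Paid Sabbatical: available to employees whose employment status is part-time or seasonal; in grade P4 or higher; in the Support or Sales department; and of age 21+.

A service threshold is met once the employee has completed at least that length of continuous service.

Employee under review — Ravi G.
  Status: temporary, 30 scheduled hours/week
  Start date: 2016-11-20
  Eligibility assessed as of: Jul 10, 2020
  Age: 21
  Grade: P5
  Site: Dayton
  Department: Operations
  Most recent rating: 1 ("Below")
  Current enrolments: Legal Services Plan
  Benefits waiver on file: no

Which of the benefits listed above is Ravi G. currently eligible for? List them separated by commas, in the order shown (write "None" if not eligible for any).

Legal Services Plan

Service from 2016-11-20 to Jul 10, 2020: 1328 days.
Relocation Assistance — dept Operations ✗ → not eligible.
Equity Grant Program — no waiver, service 1328 days ≥ 3 years (≈1095 days) ✓; dept Operations ✗ → not eligible.
Tuition Reimbursement — service 1328 days ≥ 3 months (≈90 days) ✓; rating 1 < 4 ✗ → not eligible.
Backup Childcare — status temporary ✓; no waiver, service 1328 days < 5 years (≈1825 days) ✗ → not eligible.
Legal Services Plan — status temporary ✓; age 21 ≥ 18 ✓; service 1328 days ≥ 120 days ✓; 30 hrs/wk ≥ 15 ✓ → eligible.
Pension Scheme — status temporary ✓; no waiver, service 1328 days ≥ 12 weeks (≈84 days) ✓; grade P5 ≥ P3 ✓; site Dayton ✗ (not Tampa or Albany) → not eligible.
Paid Sabbatical — status temporary ✗ (requires part-time or seasonal) → not eligible.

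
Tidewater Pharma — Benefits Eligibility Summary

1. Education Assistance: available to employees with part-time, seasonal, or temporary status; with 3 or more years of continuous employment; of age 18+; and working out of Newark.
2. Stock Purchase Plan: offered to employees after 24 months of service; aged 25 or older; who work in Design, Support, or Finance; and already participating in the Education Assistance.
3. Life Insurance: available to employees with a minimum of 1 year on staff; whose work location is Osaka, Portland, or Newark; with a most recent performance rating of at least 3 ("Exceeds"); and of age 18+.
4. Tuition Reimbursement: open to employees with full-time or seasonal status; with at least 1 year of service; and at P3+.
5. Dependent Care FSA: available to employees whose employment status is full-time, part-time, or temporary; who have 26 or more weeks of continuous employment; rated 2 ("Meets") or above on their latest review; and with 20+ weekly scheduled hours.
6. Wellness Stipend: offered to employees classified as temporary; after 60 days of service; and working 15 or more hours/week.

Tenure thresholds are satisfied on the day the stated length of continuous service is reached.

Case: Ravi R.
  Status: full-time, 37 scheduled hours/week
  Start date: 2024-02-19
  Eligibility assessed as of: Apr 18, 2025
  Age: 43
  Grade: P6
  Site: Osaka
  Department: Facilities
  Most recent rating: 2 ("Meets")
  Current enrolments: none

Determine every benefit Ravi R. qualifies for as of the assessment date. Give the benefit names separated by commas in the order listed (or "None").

Service from 2024-02-19 to Apr 18, 2025: 424 days.
Education Assistance — status full-time ✗ (requires part-time, seasonal, or temporary) → not eligible.
Stock Purchase Plan — service 424 days < 24 months (≈720 days) ✗ → not eligible.
Life Insurance — service 424 days ≥ 1 year (≈365 days) ✓; site Osaka ✓; rating 2 < 3 ✗ → not eligible.
Tuition Reimbursement — status full-time ✓; service 424 days ≥ 1 year (≈365 days) ✓; grade P6 ≥ P3 ✓ → eligible.
Dependent Care FSA — status full-time ✓; service 424 days ≥ 26 weeks (≈182 days) ✓; rating 2 ≥ 2 ✓; 37 hrs/wk ≥ 20 ✓ → eligible.
Wellness Stipend — status full-time ✗ (requires temporary) → not eligible.

Tuition Reimbursement, Dependent Care FSA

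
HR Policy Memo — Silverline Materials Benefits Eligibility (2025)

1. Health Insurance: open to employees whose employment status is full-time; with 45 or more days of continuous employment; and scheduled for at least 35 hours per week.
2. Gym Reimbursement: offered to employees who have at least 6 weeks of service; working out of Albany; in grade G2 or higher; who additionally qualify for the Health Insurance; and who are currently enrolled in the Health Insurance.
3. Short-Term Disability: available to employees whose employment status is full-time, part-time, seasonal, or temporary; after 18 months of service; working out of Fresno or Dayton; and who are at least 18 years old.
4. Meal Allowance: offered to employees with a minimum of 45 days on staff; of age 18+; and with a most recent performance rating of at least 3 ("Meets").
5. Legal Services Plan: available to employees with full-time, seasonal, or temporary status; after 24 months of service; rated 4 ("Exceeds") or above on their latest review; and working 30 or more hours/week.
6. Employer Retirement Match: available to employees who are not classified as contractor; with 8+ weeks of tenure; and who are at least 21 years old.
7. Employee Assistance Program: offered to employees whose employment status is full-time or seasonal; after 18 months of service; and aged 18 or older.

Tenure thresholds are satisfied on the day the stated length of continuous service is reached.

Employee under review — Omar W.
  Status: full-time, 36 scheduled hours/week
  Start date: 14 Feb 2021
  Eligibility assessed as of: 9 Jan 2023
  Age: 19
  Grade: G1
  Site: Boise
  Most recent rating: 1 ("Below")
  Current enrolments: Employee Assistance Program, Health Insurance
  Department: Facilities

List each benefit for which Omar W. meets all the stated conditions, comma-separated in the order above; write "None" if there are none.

Health Insurance, Employee Assistance Program

Service from 14 Feb 2021 to 9 Jan 2023: 694 days.
Health Insurance — status full-time ✓; service 694 days ≥ 45 days ✓; 36 hrs/wk ≥ 35 ✓ → eligible.
Gym Reimbursement — service 694 days ≥ 6 weeks (≈42 days) ✓; site Boise ✗ (not Albany) → not eligible.
Short-Term Disability — status full-time ✓; service 694 days ≥ 18 months (≈540 days) ✓; site Boise ✗ (not Fresno or Dayton) → not eligible.
Meal Allowance — service 694 days ≥ 45 days ✓; age 19 ≥ 18 ✓; rating 1 < 3 ✗ → not eligible.
Legal Services Plan — status full-time ✓; service 694 days < 24 months (≈720 days) ✗ → not eligible.
Employer Retirement Match — status full-time ✓ (not excluded); service 694 days ≥ 8 weeks (≈56 days) ✓; age 19 < 21 ✗ → not eligible.
Employee Assistance Program — status full-time ✓; service 694 days ≥ 18 months (≈540 days) ✓; age 19 ≥ 18 ✓ → eligible.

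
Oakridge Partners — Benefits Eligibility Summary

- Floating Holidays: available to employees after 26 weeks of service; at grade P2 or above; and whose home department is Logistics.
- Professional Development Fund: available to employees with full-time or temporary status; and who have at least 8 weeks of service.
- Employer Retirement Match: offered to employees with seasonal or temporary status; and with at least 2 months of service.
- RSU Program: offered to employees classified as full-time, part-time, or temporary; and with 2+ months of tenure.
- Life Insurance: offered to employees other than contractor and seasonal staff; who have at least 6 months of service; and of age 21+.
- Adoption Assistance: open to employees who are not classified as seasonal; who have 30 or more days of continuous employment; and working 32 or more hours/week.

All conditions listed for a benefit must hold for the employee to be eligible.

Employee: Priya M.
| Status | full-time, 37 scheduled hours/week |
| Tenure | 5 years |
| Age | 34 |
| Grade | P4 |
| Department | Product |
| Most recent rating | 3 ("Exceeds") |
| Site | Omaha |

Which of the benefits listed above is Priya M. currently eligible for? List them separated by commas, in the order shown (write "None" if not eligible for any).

Floating Holidays — service 5 years ≥ 26 weeks (≈182 days) ✓; grade P4 ≥ P2 ✓; dept Product ✗ → not eligible.
Professional Development Fund — status full-time ✓; service 5 years ≥ 8 weeks (≈56 days) ✓ → eligible.
Employer Retirement Match — status full-time ✗ (requires seasonal or temporary) → not eligible.
RSU Program — status full-time ✓; service 5 years ≥ 2 months (≈60 days) ✓ → eligible.
Life Insurance — status full-time ✓ (not excluded); service 5 years ≥ 6 months (≈180 days) ✓; age 34 ≥ 21 ✓ → eligible.
Adoption Assistance — status full-time ✓ (not excluded); service 5 years ≥ 30 days ✓; 37 hrs/wk ≥ 32 ✓ → eligible.

Professional Development Fund, RSU Program, Life Insurance, Adoption Assistance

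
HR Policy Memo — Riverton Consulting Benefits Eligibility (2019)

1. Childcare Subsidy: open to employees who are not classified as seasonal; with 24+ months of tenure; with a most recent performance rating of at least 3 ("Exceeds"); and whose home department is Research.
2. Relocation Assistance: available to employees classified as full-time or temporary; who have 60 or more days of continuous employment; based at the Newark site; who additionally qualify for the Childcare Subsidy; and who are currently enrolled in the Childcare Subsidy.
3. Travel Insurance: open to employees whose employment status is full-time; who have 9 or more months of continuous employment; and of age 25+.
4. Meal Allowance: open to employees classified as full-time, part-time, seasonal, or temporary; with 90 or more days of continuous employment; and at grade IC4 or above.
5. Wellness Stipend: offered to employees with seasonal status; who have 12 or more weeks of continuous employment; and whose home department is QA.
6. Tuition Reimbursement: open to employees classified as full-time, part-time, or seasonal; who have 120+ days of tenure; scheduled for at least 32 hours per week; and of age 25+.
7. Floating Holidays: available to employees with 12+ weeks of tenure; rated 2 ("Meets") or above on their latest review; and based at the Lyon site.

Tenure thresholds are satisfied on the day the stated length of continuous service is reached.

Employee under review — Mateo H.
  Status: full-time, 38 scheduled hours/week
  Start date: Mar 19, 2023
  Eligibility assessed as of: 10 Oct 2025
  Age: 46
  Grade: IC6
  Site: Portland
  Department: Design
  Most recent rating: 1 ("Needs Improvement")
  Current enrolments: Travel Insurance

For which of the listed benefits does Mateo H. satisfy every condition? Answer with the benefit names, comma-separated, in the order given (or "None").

Travel Insurance, Meal Allowance, Tuition Reimbursement

Service from Mar 19, 2023 to 10 Oct 2025: 936 days.
Childcare Subsidy — status full-time ✓ (not excluded); service 936 days ≥ 24 months (≈720 days) ✓; rating 1 < 3 ✗ → not eligible.
Relocation Assistance — status full-time ✓; service 936 days ≥ 60 days ✓; site Portland ✗ (not Newark) → not eligible.
Travel Insurance — status full-time ✓; service 936 days ≥ 9 months (≈270 days) ✓; age 46 ≥ 25 ✓ → eligible.
Meal Allowance — status full-time ✓; service 936 days ≥ 90 days ✓; grade IC6 ≥ IC4 ✓ → eligible.
Wellness Stipend — status full-time ✗ (requires seasonal) → not eligible.
Tuition Reimbursement — status full-time ✓; service 936 days ≥ 120 days ✓; 38 hrs/wk ≥ 32 ✓; age 46 ≥ 25 ✓ → eligible.
Floating Holidays — service 936 days ≥ 12 weeks (≈84 days) ✓; rating 1 < 2 ✗ → not eligible.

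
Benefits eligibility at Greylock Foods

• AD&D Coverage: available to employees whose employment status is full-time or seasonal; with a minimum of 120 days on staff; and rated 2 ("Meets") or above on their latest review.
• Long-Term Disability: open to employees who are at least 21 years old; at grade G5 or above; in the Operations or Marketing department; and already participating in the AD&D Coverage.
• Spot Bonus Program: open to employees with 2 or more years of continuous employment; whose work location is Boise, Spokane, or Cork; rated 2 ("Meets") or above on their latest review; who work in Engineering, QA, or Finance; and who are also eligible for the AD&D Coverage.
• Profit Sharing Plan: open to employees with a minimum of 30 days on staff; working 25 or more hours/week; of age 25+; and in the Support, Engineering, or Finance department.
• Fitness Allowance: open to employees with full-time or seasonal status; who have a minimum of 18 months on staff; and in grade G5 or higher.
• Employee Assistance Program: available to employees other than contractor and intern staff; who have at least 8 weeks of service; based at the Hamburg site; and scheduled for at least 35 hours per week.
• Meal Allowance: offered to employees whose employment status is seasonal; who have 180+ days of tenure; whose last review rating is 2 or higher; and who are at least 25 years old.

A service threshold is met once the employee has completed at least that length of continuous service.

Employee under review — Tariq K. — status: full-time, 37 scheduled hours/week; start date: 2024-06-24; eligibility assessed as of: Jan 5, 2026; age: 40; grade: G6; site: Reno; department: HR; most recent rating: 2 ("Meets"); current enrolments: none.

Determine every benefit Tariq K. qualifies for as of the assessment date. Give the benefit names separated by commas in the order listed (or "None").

AD&D Coverage, Fitness Allowance

Service from 2024-06-24 to Jan 5, 2026: 560 days.
AD&D Coverage — status full-time ✓; service 560 days ≥ 120 days ✓; rating 2 ≥ 2 ✓ → eligible.
Long-Term Disability — age 40 ≥ 21 ✓; grade G6 ≥ G5 ✓; dept HR ✗ → not eligible.
Spot Bonus Program — service 560 days < 2 years (≈730 days) ✗ → not eligible.
Profit Sharing Plan — service 560 days ≥ 30 days ✓; 37 hrs/wk ≥ 25 ✓; age 40 ≥ 25 ✓; dept HR ✗ → not eligible.
Fitness Allowance — status full-time ✓; service 560 days ≥ 18 months (≈540 days) ✓; grade G6 ≥ G5 ✓ → eligible.
Employee Assistance Program — status full-time ✓ (not excluded); service 560 days ≥ 8 weeks (≈56 days) ✓; site Reno ✗ (not Hamburg) → not eligible.
Meal Allowance — status full-time ✗ (requires seasonal) → not eligible.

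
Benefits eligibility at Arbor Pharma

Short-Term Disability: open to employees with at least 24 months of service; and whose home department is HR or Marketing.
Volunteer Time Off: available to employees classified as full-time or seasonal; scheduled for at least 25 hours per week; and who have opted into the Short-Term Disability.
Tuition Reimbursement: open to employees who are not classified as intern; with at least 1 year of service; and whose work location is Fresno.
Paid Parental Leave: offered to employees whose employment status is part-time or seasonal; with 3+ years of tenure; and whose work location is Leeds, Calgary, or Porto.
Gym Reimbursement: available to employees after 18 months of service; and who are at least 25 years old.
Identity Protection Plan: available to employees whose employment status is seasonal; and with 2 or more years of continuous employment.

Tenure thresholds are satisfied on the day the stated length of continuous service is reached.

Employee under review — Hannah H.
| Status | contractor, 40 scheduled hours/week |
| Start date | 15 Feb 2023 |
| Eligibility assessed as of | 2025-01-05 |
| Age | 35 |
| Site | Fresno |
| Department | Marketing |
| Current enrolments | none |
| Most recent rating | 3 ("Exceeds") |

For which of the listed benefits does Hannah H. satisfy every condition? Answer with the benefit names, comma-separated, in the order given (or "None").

Service from 15 Feb 2023 to 2025-01-05: 690 days.
Short-Term Disability — service 690 days < 24 months (≈720 days) ✗ → not eligible.
Volunteer Time Off — status contractor ✗ (requires full-time or seasonal) → not eligible.
Tuition Reimbursement — status contractor ✓ (not excluded); service 690 days ≥ 1 year (≈365 days) ✓; site Fresno ✓ → eligible.
Paid Parental Leave — status contractor ✗ (requires part-time or seasonal) → not eligible.
Gym Reimbursement — service 690 days ≥ 18 months (≈540 days) ✓; age 35 ≥ 25 ✓ → eligible.
Identity Protection Plan — status contractor ✗ (requires seasonal) → not eligible.

Tuition Reimbursement, Gym Reimbursement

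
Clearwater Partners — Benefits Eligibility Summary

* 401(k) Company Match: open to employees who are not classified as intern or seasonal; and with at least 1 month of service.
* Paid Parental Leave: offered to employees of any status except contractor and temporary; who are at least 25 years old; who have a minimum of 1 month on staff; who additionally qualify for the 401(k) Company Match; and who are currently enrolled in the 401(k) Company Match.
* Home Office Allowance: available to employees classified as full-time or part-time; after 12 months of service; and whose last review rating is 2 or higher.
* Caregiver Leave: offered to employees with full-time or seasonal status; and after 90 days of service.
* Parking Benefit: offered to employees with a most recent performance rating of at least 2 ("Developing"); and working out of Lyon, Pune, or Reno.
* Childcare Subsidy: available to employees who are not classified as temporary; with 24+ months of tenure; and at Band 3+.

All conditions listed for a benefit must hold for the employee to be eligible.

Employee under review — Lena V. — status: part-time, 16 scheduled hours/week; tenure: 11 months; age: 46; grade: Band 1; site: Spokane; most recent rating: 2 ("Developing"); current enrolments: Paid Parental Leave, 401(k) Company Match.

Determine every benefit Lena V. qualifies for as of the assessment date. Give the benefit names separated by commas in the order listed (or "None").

401(k) Company Match, Paid Parental Leave

401(k) Company Match — status part-time ✓ (not excluded); service 11 months ≥ 1 month ✓ → eligible.
Paid Parental Leave — status part-time ✓ (not excluded); age 46 ≥ 25 ✓; service 11 months ≥ 1 month ✓; eligible for 401(k) Company Match ✓; enrolled in 401(k) Company Match ✓ → eligible.
Home Office Allowance — status part-time ✓; service 11 months < 12 months ✗ → not eligible.
Caregiver Leave — status part-time ✗ (requires full-time or seasonal) → not eligible.
Parking Benefit — rating 2 ≥ 2 ✓; site Spokane ✗ (not Lyon, Pune, or Reno) → not eligible.
Childcare Subsidy — status part-time ✓ (not excluded); service 11 months < 24 months ✗ → not eligible.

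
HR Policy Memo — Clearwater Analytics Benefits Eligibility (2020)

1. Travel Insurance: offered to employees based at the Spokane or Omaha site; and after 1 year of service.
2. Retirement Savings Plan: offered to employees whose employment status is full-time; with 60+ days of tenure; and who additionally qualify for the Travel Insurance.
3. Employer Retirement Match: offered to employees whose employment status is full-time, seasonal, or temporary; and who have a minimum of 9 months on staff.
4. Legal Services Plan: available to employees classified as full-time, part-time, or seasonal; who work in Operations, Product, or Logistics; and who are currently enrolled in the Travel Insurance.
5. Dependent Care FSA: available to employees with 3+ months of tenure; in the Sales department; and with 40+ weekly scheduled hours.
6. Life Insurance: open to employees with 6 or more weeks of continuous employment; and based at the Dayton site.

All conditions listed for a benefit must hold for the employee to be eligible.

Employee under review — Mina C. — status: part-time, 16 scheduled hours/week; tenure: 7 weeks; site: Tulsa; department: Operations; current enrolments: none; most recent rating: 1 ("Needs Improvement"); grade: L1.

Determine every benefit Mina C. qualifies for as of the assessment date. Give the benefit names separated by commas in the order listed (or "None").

Travel Insurance — site Tulsa ✗ (not Spokane or Omaha) → not eligible.
Retirement Savings Plan — status part-time ✗ (requires full-time) → not eligible.
Employer Retirement Match — status part-time ✗ (requires full-time, seasonal, or temporary) → not eligible.
Legal Services Plan — status part-time ✓; dept Operations ✓; not enrolled in Travel Insurance ✗ → not eligible.
Dependent Care FSA — service 7 weeks < 3 months (≈90 days) ✗ → not eligible.
Life Insurance — service 7 weeks ≥ 6 weeks ✓; site Tulsa ✗ (not Dayton) → not eligible.

None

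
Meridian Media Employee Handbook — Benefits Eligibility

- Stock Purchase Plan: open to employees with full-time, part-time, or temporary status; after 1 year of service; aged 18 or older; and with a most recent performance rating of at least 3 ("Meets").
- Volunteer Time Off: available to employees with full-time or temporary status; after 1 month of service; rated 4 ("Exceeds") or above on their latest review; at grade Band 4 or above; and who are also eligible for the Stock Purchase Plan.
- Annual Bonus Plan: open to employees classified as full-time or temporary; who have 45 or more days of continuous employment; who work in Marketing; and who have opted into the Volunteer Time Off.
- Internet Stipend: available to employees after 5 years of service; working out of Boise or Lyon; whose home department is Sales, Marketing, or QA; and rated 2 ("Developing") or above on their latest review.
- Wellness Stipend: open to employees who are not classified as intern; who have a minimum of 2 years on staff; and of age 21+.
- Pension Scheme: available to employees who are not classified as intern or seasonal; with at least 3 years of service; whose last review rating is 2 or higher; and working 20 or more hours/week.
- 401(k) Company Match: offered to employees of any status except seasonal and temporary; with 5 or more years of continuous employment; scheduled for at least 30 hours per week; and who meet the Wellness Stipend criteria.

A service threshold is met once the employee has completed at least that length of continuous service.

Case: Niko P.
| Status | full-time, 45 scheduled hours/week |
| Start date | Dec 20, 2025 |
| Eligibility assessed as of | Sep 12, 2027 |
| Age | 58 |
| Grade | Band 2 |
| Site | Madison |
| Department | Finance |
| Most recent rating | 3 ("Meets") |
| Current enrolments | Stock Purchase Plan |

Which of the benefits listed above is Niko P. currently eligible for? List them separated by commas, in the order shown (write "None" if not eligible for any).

Stock Purchase Plan

Service from Dec 20, 2025 to Sep 12, 2027: 631 days.
Stock Purchase Plan — status full-time ✓; service 631 days ≥ 1 year (≈365 days) ✓; age 58 ≥ 18 ✓; rating 3 ≥ 3 ✓ → eligible.
Volunteer Time Off — status full-time ✓; service 631 days ≥ 1 month (≈30 days) ✓; rating 3 < 4 ✗ → not eligible.
Annual Bonus Plan — status full-time ✓; service 631 days ≥ 45 days ✓; dept Finance ✗ → not eligible.
Internet Stipend — service 631 days < 5 years (≈1825 days) ✗ → not eligible.
Wellness Stipend — status full-time ✓ (not excluded); service 631 days < 2 years (≈730 days) ✗ → not eligible.
Pension Scheme — status full-time ✓ (not excluded); service 631 days < 3 years (≈1095 days) ✗ → not eligible.
401(k) Company Match — status full-time ✓ (not excluded); service 631 days < 5 years (≈1825 days) ✗ → not eligible.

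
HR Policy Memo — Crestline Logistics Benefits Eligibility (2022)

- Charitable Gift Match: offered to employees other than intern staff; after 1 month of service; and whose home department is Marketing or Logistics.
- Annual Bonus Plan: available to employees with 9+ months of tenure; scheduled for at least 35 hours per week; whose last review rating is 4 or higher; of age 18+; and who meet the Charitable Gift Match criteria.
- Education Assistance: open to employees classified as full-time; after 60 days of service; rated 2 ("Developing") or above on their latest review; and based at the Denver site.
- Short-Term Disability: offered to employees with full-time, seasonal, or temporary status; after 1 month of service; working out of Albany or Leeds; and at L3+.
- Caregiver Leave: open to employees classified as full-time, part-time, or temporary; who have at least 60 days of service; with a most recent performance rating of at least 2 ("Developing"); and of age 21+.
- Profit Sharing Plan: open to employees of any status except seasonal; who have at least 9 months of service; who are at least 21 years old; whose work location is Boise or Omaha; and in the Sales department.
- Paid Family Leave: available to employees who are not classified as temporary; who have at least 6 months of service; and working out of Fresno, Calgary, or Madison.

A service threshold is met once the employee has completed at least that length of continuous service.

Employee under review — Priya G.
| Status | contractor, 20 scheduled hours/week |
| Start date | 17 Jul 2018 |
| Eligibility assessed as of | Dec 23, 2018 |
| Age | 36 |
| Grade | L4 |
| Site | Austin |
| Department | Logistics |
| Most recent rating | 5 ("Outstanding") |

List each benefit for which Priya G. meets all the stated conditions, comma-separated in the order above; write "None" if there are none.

Service from 17 Jul 2018 to Dec 23, 2018: 159 days.
Charitable Gift Match — status contractor ✓ (not excluded); service 159 days ≥ 1 month (≈30 days) ✓; dept Logistics ✓ → eligible.
Annual Bonus Plan — service 159 days < 9 months (≈270 days) ✗ → not eligible.
Education Assistance — status contractor ✗ (requires full-time) → not eligible.
Short-Term Disability — status contractor ✗ (requires full-time, seasonal, or temporary) → not eligible.
Caregiver Leave — status contractor ✗ (requires full-time, part-time, or temporary) → not eligible.
Profit Sharing Plan — status contractor ✓ (not excluded); service 159 days < 9 months (≈270 days) ✗ → not eligible.
Paid Family Leave — status contractor ✓ (not excluded); service 159 days < 6 months (≈180 days) ✗ → not eligible.

Charitable Gift Match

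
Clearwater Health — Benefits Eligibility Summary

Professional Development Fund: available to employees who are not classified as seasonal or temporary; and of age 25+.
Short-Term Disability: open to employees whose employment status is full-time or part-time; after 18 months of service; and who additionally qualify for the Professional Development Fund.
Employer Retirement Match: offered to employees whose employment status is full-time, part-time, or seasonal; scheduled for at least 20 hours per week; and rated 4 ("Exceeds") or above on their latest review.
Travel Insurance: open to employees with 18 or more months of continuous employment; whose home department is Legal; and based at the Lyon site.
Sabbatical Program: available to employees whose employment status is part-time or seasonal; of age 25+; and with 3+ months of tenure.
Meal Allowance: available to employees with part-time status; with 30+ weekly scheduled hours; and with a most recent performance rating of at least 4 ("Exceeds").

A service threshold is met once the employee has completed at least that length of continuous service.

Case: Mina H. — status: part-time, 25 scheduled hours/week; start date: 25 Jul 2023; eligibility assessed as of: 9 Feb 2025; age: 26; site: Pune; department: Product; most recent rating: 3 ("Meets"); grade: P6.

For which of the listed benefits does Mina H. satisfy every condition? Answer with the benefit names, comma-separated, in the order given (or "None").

Service from 25 Jul 2023 to 9 Feb 2025: 565 days.
Professional Development Fund — status part-time ✓ (not excluded); age 26 ≥ 25 ✓ → eligible.
Short-Term Disability — status part-time ✓; service 565 days ≥ 18 months (≈540 days) ✓; eligible for Professional Development Fund ✓ → eligible.
Employer Retirement Match — status part-time ✓; 25 hrs/wk ≥ 20 ✓; rating 3 < 4 ✗ → not eligible.
Travel Insurance — service 565 days ≥ 18 months (≈540 days) ✓; dept Product ✗ → not eligible.
Sabbatical Program — status part-time ✓; age 26 ≥ 25 ✓; service 565 days ≥ 3 months (≈90 days) ✓ → eligible.
Meal Allowance — status part-time ✓; 25 hrs/wk < 30 ✗ → not eligible.

Professional Development Fund, Short-Term Disability, Sabbatical Program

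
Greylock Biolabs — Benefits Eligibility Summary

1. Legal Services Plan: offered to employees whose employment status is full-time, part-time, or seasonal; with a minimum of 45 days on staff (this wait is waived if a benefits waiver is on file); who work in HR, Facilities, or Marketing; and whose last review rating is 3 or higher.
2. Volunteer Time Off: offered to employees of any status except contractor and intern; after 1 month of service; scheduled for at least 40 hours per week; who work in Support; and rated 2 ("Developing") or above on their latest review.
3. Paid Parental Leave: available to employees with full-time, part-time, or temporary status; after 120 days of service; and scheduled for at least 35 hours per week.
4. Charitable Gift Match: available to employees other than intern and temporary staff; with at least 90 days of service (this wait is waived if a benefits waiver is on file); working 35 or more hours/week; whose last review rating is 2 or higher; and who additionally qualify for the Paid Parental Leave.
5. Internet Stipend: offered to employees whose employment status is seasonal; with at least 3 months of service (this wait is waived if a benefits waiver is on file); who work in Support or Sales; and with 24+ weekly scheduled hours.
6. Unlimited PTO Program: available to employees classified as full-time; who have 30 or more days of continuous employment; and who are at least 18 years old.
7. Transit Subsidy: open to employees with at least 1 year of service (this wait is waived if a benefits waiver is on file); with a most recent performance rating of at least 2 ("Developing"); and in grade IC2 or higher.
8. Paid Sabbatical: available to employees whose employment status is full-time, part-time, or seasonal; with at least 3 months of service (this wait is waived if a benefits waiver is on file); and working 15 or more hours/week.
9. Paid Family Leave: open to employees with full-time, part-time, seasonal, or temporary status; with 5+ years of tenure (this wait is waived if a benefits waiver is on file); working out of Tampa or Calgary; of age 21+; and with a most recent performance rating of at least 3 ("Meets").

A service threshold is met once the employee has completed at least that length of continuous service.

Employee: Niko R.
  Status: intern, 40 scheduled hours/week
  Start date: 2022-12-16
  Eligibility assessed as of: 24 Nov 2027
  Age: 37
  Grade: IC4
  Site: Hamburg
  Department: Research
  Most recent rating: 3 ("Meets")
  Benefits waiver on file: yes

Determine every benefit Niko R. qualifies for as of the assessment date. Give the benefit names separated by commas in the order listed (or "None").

Service from 2022-12-16 to 24 Nov 2027: 1804 days.
Legal Services Plan — status intern ✗ (requires full-time, part-time, or seasonal) → not eligible.
Volunteer Time Off — status intern ✗ (excluded) → not eligible.
Paid Parental Leave — status intern ✗ (requires full-time, part-time, or temporary) → not eligible.
Charitable Gift Match — status intern ✗ (excluded) → not eligible.
Internet Stipend — status intern ✗ (requires seasonal) → not eligible.
Unlimited PTO Program — status intern ✗ (requires full-time) → not eligible.
Transit Subsidy — benefits waiver on file ✓; rating 3 ≥ 2 ✓; grade IC4 ≥ IC2 ✓ → eligible.
Paid Sabbatical — status intern ✗ (requires full-time, part-time, or seasonal) → not eligible.
Paid Family Leave — status intern ✗ (requires full-time, part-time, seasonal, or temporary) → not eligible.

Transit Subsidy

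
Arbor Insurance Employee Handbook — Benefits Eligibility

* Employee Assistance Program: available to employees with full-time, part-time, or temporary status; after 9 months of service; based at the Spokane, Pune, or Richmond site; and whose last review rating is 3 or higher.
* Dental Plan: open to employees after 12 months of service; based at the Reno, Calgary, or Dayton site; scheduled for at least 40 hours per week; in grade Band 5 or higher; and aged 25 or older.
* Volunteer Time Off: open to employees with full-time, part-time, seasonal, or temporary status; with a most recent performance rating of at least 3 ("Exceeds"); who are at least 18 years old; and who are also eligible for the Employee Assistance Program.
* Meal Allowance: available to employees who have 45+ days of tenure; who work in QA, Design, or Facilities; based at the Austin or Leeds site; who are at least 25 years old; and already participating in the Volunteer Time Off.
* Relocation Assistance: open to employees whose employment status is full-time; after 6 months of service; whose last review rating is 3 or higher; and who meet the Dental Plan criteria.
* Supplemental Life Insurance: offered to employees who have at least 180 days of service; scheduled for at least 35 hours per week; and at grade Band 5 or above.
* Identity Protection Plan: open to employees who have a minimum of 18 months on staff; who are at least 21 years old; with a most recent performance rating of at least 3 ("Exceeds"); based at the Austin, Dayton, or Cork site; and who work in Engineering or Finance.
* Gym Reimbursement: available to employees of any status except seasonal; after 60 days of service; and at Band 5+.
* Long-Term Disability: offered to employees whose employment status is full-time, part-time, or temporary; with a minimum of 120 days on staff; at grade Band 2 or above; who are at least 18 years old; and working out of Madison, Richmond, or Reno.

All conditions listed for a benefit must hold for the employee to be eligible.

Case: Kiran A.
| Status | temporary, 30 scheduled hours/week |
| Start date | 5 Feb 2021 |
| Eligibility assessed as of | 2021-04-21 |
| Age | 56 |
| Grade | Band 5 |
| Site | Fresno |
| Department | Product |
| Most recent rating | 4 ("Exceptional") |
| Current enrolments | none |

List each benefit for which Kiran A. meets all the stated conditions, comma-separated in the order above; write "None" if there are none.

Service from 5 Feb 2021 to 2021-04-21: 75 days.
Employee Assistance Program — status temporary ✓; service 75 days < 9 months (≈270 days) ✗ → not eligible.
Dental Plan — service 75 days < 12 months (≈360 days) ✗ → not eligible.
Volunteer Time Off — status temporary ✓; rating 4 ≥ 3 ✓; age 56 ≥ 18 ✓; not eligible for Employee Assistance Program ✗ → not eligible.
Meal Allowance — service 75 days ≥ 45 days ✓; dept Product ✗ → not eligible.
Relocation Assistance — status temporary ✗ (requires full-time) → not eligible.
Supplemental Life Insurance — service 75 days < 180 days ✗ → not eligible.
Identity Protection Plan — service 75 days < 18 months (≈540 days) ✗ → not eligible.
Gym Reimbursement — status temporary ✓ (not excluded); service 75 days ≥ 60 days ✓; grade Band 5 ≥ Band 5 ✓ → eligible.
Long-Term Disability — status temporary ✓; service 75 days < 120 days ✗ → not eligible.

Gym Reimbursement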